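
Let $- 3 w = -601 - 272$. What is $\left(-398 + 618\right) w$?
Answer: $64020$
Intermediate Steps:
$w = 291$ ($w = - \frac{-601 - 272}{3} = \left(- \frac{1}{3}\right) \left(-873\right) = 291$)
$\left(-398 + 618\right) w = \left(-398 + 618\right) 291 = 220 \cdot 291 = 64020$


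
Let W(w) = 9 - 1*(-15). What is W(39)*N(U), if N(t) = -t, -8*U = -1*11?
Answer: -33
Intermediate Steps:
W(w) = 24 (W(w) = 9 + 15 = 24)
U = 11/8 (U = -(-1)*11/8 = -⅛*(-11) = 11/8 ≈ 1.3750)
W(39)*N(U) = 24*(-1*11/8) = 24*(-11/8) = -33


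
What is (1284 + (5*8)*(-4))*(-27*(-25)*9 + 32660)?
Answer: 43538140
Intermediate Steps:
(1284 + (5*8)*(-4))*(-27*(-25)*9 + 32660) = (1284 + 40*(-4))*(675*9 + 32660) = (1284 - 160)*(6075 + 32660) = 1124*38735 = 43538140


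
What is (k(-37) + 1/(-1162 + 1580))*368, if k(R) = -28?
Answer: -2153352/209 ≈ -10303.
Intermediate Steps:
(k(-37) + 1/(-1162 + 1580))*368 = (-28 + 1/(-1162 + 1580))*368 = (-28 + 1/418)*368 = -11703/418*368 = -2153352/209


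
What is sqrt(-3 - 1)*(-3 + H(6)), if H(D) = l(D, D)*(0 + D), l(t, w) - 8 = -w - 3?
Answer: -18*I ≈ -18.0*I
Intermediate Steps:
l(t, w) = 5 - w (l(t, w) = 8 + (-w - 3) = 8 + (-3 - w) = 5 - w)
H(D) = D*(5 - D) (H(D) = (5 - D)*(0 + D) = (5 - D)*D = D*(5 - D))
sqrt(-3 - 1)*(-3 + H(6)) = sqrt(-3 - 1)*(-3 + 6*(5 - 1*6)) = sqrt(-4)*(-3 + 6*(5 - 6)) = (2*I)*(-3 + 6*(-1)) = (2*I)*(-3 - 6) = (2*I)*(-9) = -18*I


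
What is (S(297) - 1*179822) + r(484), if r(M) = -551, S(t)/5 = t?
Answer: -178888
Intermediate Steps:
S(t) = 5*t
(S(297) - 1*179822) + r(484) = (5*297 - 1*179822) - 551 = (1485 - 179822) - 551 = -178337 - 551 = -178888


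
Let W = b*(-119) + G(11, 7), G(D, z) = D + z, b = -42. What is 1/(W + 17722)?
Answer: 1/22738 ≈ 4.3979e-5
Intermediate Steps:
W = 5016 (W = -42*(-119) + (11 + 7) = 4998 + 18 = 5016)
1/(W + 17722) = 1/(5016 + 17722) = 1/22738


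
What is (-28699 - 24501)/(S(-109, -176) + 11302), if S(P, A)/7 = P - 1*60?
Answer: -53200/10119 ≈ -5.2574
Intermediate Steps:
S(P, A) = -420 + 7*P (S(P, A) = 7*(P - 1*60) = 7*(P - 60) = 7*(-60 + P) = -420 + 7*P)
(-28699 - 24501)/(S(-109, -176) + 11302) = (-28699 - 24501)/((-420 + 7*(-109)) + 11302) = -53200/((-420 - 763) + 11302) = -53200/(-1183 + 11302) = -53200/10119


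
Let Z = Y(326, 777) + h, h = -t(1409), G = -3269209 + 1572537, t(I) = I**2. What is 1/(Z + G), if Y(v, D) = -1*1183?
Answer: -1/3683136 ≈ -2.7151e-7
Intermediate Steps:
G = -1696672
Y(v, D) = -1183
h = -1985281 (h = -1*1409**2 = -1*1985281 = -1985281)
Z = -1986464 (Z = -1183 - 1985281 = -1986464)
1/(Z + G) = 1/(-1986464 - 1696672) = 1/(-3683136) = -1/3683136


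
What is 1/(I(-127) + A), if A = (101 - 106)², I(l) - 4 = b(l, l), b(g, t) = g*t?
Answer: 1/16158 ≈ 6.1889e-5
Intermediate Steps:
I(l) = 4 + l² (I(l) = 4 + l*l = 4 + l²)
A = 25 (A = (-5)² = 25)
1/(I(-127) + A) = 1/((4 + (-127)²) + 25) = 1/((4 + 16129) + 25) = 1/(16133 + 25) = 1/16158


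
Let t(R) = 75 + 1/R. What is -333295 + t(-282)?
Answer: -93968041/282 ≈ -3.3322e+5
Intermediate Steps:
-333295 + t(-282) = -333295 + (75 + 1/(-282)) = -333295 + (75 - 1/282) = -333295 + 21149/282 = -93968041/282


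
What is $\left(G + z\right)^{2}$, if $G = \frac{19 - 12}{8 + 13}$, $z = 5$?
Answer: $\frac{256}{9} \approx 28.444$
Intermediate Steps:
$G = \frac{1}{3}$ ($G = \frac{7}{21} = 7 \cdot \frac{1}{21} = \frac{1}{3} \approx 0.33333$)
$\left(G + z\right)^{2} = \left(\frac{1}{3} + 5\right)^{2} = \left(\frac{16}{3}\right)^{2} = \frac{256}{9}$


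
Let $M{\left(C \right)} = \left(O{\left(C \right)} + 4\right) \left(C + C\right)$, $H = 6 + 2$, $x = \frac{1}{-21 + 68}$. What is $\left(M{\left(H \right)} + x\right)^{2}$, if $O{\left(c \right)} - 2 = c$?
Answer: $\frac{110859841}{2209} \approx 50186.0$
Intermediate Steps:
$O{\left(c \right)} = 2 + c$
$x = \frac{1}{47} \approx 0.021277$
$H = 8$
$M{\left(C \right)} = 2 C \left(6 + C\right)$ ($M{\left(C \right)} = \left(\left(2 + C\right) + 4\right) \left(C + C\right) = \left(6 + C\right) 2 C = 2 C \left(6 + C\right)$)
$\left(M{\left(H \right)} + x\right)^{2} = \left(2 \cdot 8 \left(6 + 8\right) + \frac{1}{47}\right)^{2} = \left(2 \cdot 8 \cdot 14 + \frac{1}{47}\right)^{2} = \left(224 + \frac{1}{47}\right)^{2} = \left(\frac{10529}{47}\right)^{2} = \frac{110859841}{2209}$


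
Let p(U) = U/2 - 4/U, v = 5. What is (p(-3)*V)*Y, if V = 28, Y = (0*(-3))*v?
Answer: 0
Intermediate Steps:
Y = 0 (Y = (0*(-3))*5 = 0*5 = 0)
p(U) = U/2 - 4/U (p(U) = U*(1/2) - 4/U = U/2 - 4/U)
(p(-3)*V)*Y = (((1/2)*(-3) - 4/(-3))*28)*0 = ((-3/2 - 4*(-1/3))*28)*0 = ((-3/2 + 4/3)*28)*0 = -1/6*28*0 = -14/3*0 = 0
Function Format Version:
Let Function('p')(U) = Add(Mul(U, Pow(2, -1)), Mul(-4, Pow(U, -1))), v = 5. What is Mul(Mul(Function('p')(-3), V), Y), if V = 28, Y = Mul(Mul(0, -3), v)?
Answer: 0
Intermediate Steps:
Y = 0 (Y = Mul(Mul(0, -3), 5) = Mul(0, 5) = 0)
Function('p')(U) = Add(Mul(Rational(1, 2), U), Mul(-4, Pow(U, -1))) (Function('p')(U) = Add(Mul(U, Rational(1, 2)), Mul(-4, Pow(U, -1))) = Add(Mul(Rational(1, 2), U), Mul(-4, Pow(U, -1))))
Mul(Mul(Function('p')(-3), V), Y) = Mul(Mul(Add(Mul(Rational(1, 2), -3), Mul(-4, Pow(-3, -1))), 28), 0) = Mul(Mul(Add(Rational(-3, 2), Mul(-4, Rational(-1, 3))), 28), 0) = Mul(Mul(Add(Rational(-3, 2), Rational(4, 3)), 28), 0) = Mul(Mul(Rational(-1, 6), 28), 0) = Mul(Rational(-14, 3), 0) = 0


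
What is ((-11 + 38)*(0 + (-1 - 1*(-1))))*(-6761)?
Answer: 0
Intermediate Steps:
((-11 + 38)*(0 + (-1 - 1*(-1))))*(-6761) = (27*(0 + (-1 + 1)))*(-6761) = (27*(0 + 0))*(-6761) = (27*0)*(-6761) = 0*(-6761) = 0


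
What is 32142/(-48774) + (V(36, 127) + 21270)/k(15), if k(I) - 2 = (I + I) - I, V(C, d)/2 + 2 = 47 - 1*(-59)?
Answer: 15863963/12563 ≈ 1262.8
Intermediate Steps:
V(C, d) = 208 (V(C, d) = -4 + 2*(47 - 1*(-59)) = -4 + 2*(47 + 59) = -4 + 2*106 = -4 + 212 = 208)
k(I) = 2 + I (k(I) = 2 + ((I + I) - I) = 2 + (2*I - I) = 2 + I)
32142/(-48774) + (V(36, 127) + 21270)/k(15) = 32142/(-48774) + (208 + 21270)/(2 + 15) = 32142*(-1/48774) + 21478/17 = -487/739 + 21478*(1/17) = -487/739 + 21478/17 = 15863963/12563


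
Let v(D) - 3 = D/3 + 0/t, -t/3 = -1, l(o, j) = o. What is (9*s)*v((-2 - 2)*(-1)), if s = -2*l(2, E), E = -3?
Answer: -156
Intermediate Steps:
t = 3 (t = -3*(-1) = 3)
v(D) = 3 + D/3 (v(D) = 3 + (D/3 + 0/3) = 3 + (D*(1/3) + 0*(1/3)) = 3 + (D/3 + 0) = 3 + D/3)
s = -4 (s = -2*2 = -4)
(9*s)*v((-2 - 2)*(-1)) = (9*(-4))*(3 + ((-2 - 2)*(-1))/3) = -36*(3 + (-4*(-1))/3) = -36*(3 + (1/3)*4) = -36*(3 + 4/3) = -36*13/3 = -156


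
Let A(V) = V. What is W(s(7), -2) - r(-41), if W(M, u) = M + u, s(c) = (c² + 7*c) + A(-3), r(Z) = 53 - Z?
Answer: -1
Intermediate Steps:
s(c) = -3 + c² + 7*c (s(c) = (c² + 7*c) - 3 = -3 + c² + 7*c)
W(s(7), -2) - r(-41) = ((-3 + 7² + 7*7) - 2) - (53 - 1*(-41)) = ((-3 + 49 + 49) - 2) - (53 + 41) = (95 - 2) - 1*94 = 93 - 94 = -1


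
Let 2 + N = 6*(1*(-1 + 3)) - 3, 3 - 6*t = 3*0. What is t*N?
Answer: 7/2 ≈ 3.5000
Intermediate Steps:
t = ½ (t = ½ - 0/2 = ½ - ⅙*0 = ½ + 0 = ½ ≈ 0.50000)
N = 7 (N = -2 + (6*(1*(-1 + 3)) - 3) = -2 + (6*(1*2) - 3) = -2 + (6*2 - 3) = -2 + (12 - 3) = -2 + 9 = 7)
t*N = (½)*7 = 7/2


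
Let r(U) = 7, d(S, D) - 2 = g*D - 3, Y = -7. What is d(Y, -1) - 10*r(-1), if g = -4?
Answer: -67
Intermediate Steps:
d(S, D) = -1 - 4*D (d(S, D) = 2 + (-4*D - 3) = 2 + (-3 - 4*D) = -1 - 4*D)
d(Y, -1) - 10*r(-1) = (-1 - 4*(-1)) - 10*7 = (-1 + 4) - 70 = 3 - 70 = -67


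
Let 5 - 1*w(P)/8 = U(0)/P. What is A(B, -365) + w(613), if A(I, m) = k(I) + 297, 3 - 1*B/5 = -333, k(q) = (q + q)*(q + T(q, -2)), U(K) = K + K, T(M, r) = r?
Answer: 5638417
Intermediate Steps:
U(K) = 2*K
k(q) = 2*q*(-2 + q) (k(q) = (q + q)*(q - 2) = (2*q)*(-2 + q) = 2*q*(-2 + q))
B = 1680 (B = 15 - 5*(-333) = 15 + 1665 = 1680)
A(I, m) = 297 + 2*I*(-2 + I) (A(I, m) = 2*I*(-2 + I) + 297 = 297 + 2*I*(-2 + I))
w(P) = 40 (w(P) = 40 - 8*2*0/P = 40 - 0/P = 40 - 8*0 = 40 + 0 = 40)
A(B, -365) + w(613) = (297 + 2*1680*(-2 + 1680)) + 40 = (297 + 2*1680*1678) + 40 = (297 + 5638080) + 40 = 5638377 + 40 = 5638417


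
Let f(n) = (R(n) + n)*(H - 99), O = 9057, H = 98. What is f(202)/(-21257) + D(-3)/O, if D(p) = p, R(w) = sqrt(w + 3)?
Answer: 588581/64174883 + sqrt(205)/21257 ≈ 0.0098451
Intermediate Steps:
R(w) = sqrt(3 + w)
f(n) = -n - sqrt(3 + n) (f(n) = (sqrt(3 + n) + n)*(98 - 99) = (n + sqrt(3 + n))*(-1) = -n - sqrt(3 + n))
f(202)/(-21257) + D(-3)/O = (-1*202 - sqrt(3 + 202))/(-21257) - 3/9057 = (-202 - sqrt(205))*(-1/21257) - 3*1/9057 = (202/21257 + sqrt(205)/21257) - 1/3019 = 588581/64174883 + sqrt(205)/21257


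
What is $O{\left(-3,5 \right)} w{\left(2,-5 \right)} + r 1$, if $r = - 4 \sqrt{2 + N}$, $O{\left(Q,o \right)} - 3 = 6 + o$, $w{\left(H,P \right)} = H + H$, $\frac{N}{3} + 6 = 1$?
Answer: $56 - 4 i \sqrt{13} \approx 56.0 - 14.422 i$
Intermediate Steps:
$N = -15$ ($N = -18 + 3 \cdot 1 = -18 + 3 = -15$)
$w{\left(H,P \right)} = 2 H$
$O{\left(Q,o \right)} = 9 + o$ ($O{\left(Q,o \right)} = 3 + \left(6 + o\right) = 9 + o$)
$r = - 4 i \sqrt{13}$ ($r = - 4 \sqrt{2 - 15} = - 4 \sqrt{-13} = - 4 i \sqrt{13} \approx - 14.422 i$)
$O{\left(-3,5 \right)} w{\left(2,-5 \right)} + r 1 = \left(9 + 5\right) 2 \cdot 2 + - 4 i \sqrt{13} \cdot 1 = 14 \cdot 4 - 4 i \sqrt{13} = 56 - 4 i \sqrt{13}$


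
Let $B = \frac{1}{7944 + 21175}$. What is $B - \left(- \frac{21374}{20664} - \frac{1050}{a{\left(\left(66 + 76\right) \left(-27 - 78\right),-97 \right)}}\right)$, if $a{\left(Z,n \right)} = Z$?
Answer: $\frac{20591273495}{21360883068} \approx 0.96397$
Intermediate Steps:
$B = \frac{1}{29119} \approx 3.4342 \cdot 10^{-5}$
$B - \left(- \frac{21374}{20664} - \frac{1050}{a{\left(\left(66 + 76\right) \left(-27 - 78\right),-97 \right)}}\right) = \frac{1}{29119} - \left(- \frac{21374}{20664} - \frac{1050}{\left(66 + 76\right) \left(-27 - 78\right)}\right) = \frac{1}{29119} - \left(\left(-21374\right) \frac{1}{20664} - \frac{1050}{142 \left(-105\right)}\right) = \frac{1}{29119} - \left(- \frac{10687}{10332} - \frac{1050}{-14910}\right) = \frac{1}{29119} - \left(- \frac{10687}{10332} - - \frac{5}{71}\right) = \frac{1}{29119} - \left(- \frac{10687}{10332} + \frac{5}{71}\right) = \frac{1}{29119} - - \frac{707117}{733572} = \frac{1}{29119} + \frac{707117}{733572} = \frac{20591273495}{21360883068}$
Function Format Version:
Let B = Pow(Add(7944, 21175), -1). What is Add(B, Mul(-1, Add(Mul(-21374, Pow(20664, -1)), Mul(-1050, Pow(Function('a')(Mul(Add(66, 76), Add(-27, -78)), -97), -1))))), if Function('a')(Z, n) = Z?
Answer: Rational(20591273495, 21360883068) ≈ 0.96397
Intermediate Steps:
B = Rational(1, 29119) (B = Pow(29119, -1) = Rational(1, 29119) ≈ 3.4342e-5)
Add(B, Mul(-1, Add(Mul(-21374, Pow(20664, -1)), Mul(-1050, Pow(Function('a')(Mul(Add(66, 76), Add(-27, -78)), -97), -1))))) = Add(Rational(1, 29119), Mul(-1, Add(Mul(-21374, Pow(20664, -1)), Mul(-1050, Pow(Mul(Add(66, 76), Add(-27, -78)), -1))))) = Add(Rational(1, 29119), Mul(-1, Add(Mul(-21374, Rational(1, 20664)), Mul(-1050, Pow(Mul(142, -105), -1))))) = Add(Rational(1, 29119), Mul(-1, Add(Rational(-10687, 10332), Mul(-1050, Pow(-14910, -1))))) = Add(Rational(1, 29119), Mul(-1, Add(Rational(-10687, 10332), Mul(-1050, Rational(-1, 14910))))) = Add(Rational(1, 29119), Mul(-1, Add(Rational(-10687, 10332), Rational(5, 71)))) = Add(Rational(1, 29119), Mul(-1, Rational(-707117, 733572))) = Add(Rational(1, 29119), Rational(707117, 733572)) = Rational(20591273495, 21360883068)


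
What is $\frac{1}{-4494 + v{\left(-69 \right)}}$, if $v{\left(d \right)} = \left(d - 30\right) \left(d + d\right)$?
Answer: $\frac{1}{9168} \approx 0.00010907$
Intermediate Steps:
$v{\left(d \right)} = 2 d \left(-30 + d\right)$ ($v{\left(d \right)} = \left(-30 + d\right) 2 d = 2 d \left(-30 + d\right)$)
$\frac{1}{-4494 + v{\left(-69 \right)}} = \frac{1}{-4494 + 2 \left(-69\right) \left(-30 - 69\right)} = \frac{1}{-4494 + 2 \left(-69\right) \left(-99\right)} = \frac{1}{-4494 + 13662} = \frac{1}{9168}$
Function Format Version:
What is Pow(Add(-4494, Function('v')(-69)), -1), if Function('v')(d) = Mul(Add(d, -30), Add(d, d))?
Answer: Rational(1, 9168) ≈ 0.00010907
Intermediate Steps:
Function('v')(d) = Mul(2, d, Add(-30, d)) (Function('v')(d) = Mul(Add(-30, d), Mul(2, d)) = Mul(2, d, Add(-30, d)))
Pow(Add(-4494, Function('v')(-69)), -1) = Pow(Add(-4494, Mul(2, -69, Add(-30, -69))), -1) = Pow(Add(-4494, Mul(2, -69, -99)), -1) = Pow(Add(-4494, 13662), -1) = Pow(9168, -1) = Rational(1, 9168)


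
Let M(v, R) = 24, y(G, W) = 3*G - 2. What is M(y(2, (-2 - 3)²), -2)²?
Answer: 576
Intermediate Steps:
y(G, W) = -2 + 3*G
M(y(2, (-2 - 3)²), -2)² = 24² = 576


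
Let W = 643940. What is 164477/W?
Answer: 164477/643940 ≈ 0.25542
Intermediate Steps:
164477/W = 164477/643940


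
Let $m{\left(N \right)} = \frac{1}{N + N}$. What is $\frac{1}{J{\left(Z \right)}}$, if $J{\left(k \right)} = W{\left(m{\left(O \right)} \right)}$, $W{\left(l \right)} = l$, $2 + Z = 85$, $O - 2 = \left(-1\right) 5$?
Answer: $-6$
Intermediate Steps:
$O = -3$ ($O = 2 - 5 = -3$)
$Z = 83$ ($Z = -2 + 85 = 83$)
$m{\left(N \right)} = \frac{1}{2 N}$
$J{\left(k \right)} = - \frac{1}{6}$ ($J{\left(k \right)} = \frac{1}{2 \left(-3\right)} = \frac{1}{2} \left(- \frac{1}{3}\right) = - \frac{1}{6}$)
$\frac{1}{J{\left(Z \right)}} = \frac{1}{- \frac{1}{6}} = -6$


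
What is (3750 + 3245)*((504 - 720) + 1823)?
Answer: 11240965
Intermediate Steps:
(3750 + 3245)*((504 - 720) + 1823) = 6995*(-216 + 1823) = 6995*1607 = 11240965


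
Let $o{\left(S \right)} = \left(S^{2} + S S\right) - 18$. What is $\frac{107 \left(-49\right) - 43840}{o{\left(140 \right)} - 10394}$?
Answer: $- \frac{16361}{9596} \approx -1.705$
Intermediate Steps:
$o{\left(S \right)} = -18 + 2 S^{2}$ ($o{\left(S \right)} = \left(S^{2} + S^{2}\right) - 18 = 2 S^{2} - 18 = -18 + 2 S^{2}$)
$\frac{107 \left(-49\right) - 43840}{o{\left(140 \right)} - 10394} = \frac{107 \left(-49\right) - 43840}{\left(-18 + 2 \cdot 140^{2}\right) - 10394} = \frac{-5243 - 43840}{\left(-18 + 2 \cdot 19600\right) - 10394} = - \frac{49083}{\left(-18 + 39200\right) - 10394} = - \frac{49083}{39182 - 10394} = - \frac{49083}{28788} = \left(-49083\right) \frac{1}{28788} = - \frac{16361}{9596}$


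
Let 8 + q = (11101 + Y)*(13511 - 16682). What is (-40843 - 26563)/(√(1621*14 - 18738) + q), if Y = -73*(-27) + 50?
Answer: 701188724305/432845320353236 + 33703*√989/432845320353236 ≈ 0.0016200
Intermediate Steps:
Y = 2021 (Y = 1971 + 50 = 2021)
q = -41609870 (q = -8 + (11101 + 2021)*(13511 - 16682) = -8 + 13122*(-3171) = -8 - 41609862 = -41609870)
(-40843 - 26563)/(√(1621*14 - 18738) + q) = (-40843 - 26563)/(√(1621*14 - 18738) - 41609870) = -67406/(√(22694 - 18738) - 41609870) = -67406/(√3956 - 41609870) = -67406/(2*√989 - 41609870) = -67406/(-41609870 + 2*√989)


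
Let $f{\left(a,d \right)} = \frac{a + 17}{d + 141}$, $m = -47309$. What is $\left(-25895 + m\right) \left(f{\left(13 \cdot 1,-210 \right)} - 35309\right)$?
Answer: $\frac{59450212868}{23} \approx 2.5848 \cdot 10^{9}$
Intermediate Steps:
$f{\left(a,d \right)} = \frac{17 + a}{141 + d}$
$\left(-25895 + m\right) \left(f{\left(13 \cdot 1,-210 \right)} - 35309\right) = \left(-25895 - 47309\right) \left(\frac{17 + 13 \cdot 1}{141 - 210} - 35309\right) = - 73204 \left(\frac{17 + 13}{-69} - 35309\right) = - 73204 \left(\left(- \frac{1}{69}\right) 30 - 35309\right) = - 73204 \left(- \frac{10}{23} - 35309\right) = \left(-73204\right) \left(- \frac{812117}{23}\right) = \frac{59450212868}{23}$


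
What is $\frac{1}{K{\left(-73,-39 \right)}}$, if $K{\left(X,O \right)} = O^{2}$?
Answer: $\frac{1}{1521} \approx 0.00065746$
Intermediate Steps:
$\frac{1}{K{\left(-73,-39 \right)}} = \frac{1}{\left(-39\right)^{2}} = \frac{1}{1521}$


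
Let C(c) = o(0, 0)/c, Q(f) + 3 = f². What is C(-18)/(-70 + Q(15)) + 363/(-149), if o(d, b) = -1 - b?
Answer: -993019/407664 ≈ -2.4359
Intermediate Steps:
Q(f) = -3 + f²
C(c) = -1/c (C(c) = (-1 - 1*0)/c = (-1 + 0)/c = -1/c)
C(-18)/(-70 + Q(15)) + 363/(-149) = (-1/(-18))/(-70 + (-3 + 15²)) + 363/(-149) = (-1*(-1/18))/(-70 + (-3 + 225)) + 363*(-1/149) = 1/(18*(-70 + 222)) - 363/149 = (1/18)/152 - 363/149 = (1/18)*(1/152) - 363/149 = 1/2736 - 363/149 = -993019/407664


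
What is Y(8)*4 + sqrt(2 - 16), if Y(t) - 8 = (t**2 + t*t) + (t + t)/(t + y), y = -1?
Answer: 3872/7 + I*sqrt(14) ≈ 553.14 + 3.7417*I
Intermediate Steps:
Y(t) = 8 + 2*t**2 + 2*t/(-1 + t) (Y(t) = 8 + ((t**2 + t*t) + (t + t)/(t - 1)) = 8 + ((t**2 + t**2) + (2*t)/(-1 + t)) = 8 + (2*t**2 + 2*t/(-1 + t)) = 8 + 2*t**2 + 2*t/(-1 + t))
Y(8)*4 + sqrt(2 - 16) = (2*(-4 + 8**3 - 1*8**2 + 5*8)/(-1 + 8))*4 + sqrt(2 - 16) = (2*(-4 + 512 - 1*64 + 40)/7)*4 + sqrt(-14) = (2*(1/7)*(-4 + 512 - 64 + 40))*4 + I*sqrt(14) = (2*(1/7)*484)*4 + I*sqrt(14) = (968/7)*4 + I*sqrt(14) = 3872/7 + I*sqrt(14)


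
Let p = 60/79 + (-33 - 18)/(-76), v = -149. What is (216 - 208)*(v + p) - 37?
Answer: -1827551/1501 ≈ -1217.6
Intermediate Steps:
p = 8589/6004 (p = 60*(1/79) - 51*(-1/76) = 60/79 + 51/76 = 8589/6004 ≈ 1.4305)
(216 - 208)*(v + p) - 37 = (216 - 208)*(-149 + 8589/6004) - 37 = 8*(-886007/6004) - 37 = -1772014/1501 - 37 = -1827551/1501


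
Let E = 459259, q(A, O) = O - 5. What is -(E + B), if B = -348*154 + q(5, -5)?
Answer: -405657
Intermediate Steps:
q(A, O) = -5 + O
B = -53602 (B = -348*154 + (-5 - 5) = -53592 - 10 = -53602)
-(E + B) = -(459259 - 53602) = -1*405657 = -405657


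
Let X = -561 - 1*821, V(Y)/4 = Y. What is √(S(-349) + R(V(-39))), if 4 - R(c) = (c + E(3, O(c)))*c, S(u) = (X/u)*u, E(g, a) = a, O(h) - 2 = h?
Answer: I*√49738 ≈ 223.02*I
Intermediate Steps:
V(Y) = 4*Y
X = -1382 (X = -561 - 821 = -1382)
O(h) = 2 + h
S(u) = -1382 (S(u) = (-1382/u)*u = -1382)
R(c) = 4 - c*(2 + 2*c) (R(c) = 4 - (c + (2 + c))*c = 4 - (2 + 2*c)*c = 4 - c*(2 + 2*c))
√(S(-349) + R(V(-39))) = √(-1382 + (4 - 8*(-39) - 2*(4*(-39))²)) = √(-1382 + (4 - 2*(-156) - 2*(-156)²)) = √(-1382 + (4 + 312 - 2*24336)) = √(-1382 + (4 + 312 - 48672)) = √(-1382 - 48356) = √(-49738) = I*√49738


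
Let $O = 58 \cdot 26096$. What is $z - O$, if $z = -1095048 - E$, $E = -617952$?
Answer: $-1990664$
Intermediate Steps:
$O = 1513568$
$z = -477096$ ($z = -1095048 - -617952 = -1095048 + 617952 = -477096$)
$z - O = -477096 - 1513568 = -1990664$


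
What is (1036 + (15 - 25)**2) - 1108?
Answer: 28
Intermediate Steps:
(1036 + (15 - 25)**2) - 1108 = (1036 + (-10)**2) - 1108 = (1036 + 100) - 1108 = 1136 - 1108 = 28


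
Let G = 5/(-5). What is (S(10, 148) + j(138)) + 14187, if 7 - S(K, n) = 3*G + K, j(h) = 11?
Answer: 14198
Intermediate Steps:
G = -1 (G = 5*(-1/5) = -1)
S(K, n) = 10 - K (S(K, n) = 7 - (3*(-1) + K) = 7 - (-3 + K) = 7 + (3 - K) = 10 - K)
(S(10, 148) + j(138)) + 14187 = ((10 - 1*10) + 11) + 14187 = ((10 - 10) + 11) + 14187 = (0 + 11) + 14187 = 11 + 14187 = 14198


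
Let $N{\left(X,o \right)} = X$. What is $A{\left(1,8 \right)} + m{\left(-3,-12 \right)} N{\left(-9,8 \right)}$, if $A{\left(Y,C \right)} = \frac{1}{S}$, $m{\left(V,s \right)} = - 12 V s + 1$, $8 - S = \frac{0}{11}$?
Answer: $\frac{31033}{8} \approx 3879.1$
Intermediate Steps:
$S = 8$ ($S = 8 - \frac{0}{11} = 8 - 0 \cdot \frac{1}{11} = 8 - 0 = 8 + 0 = 8$)
$m{\left(V,s \right)} = 1 - 12 V s$ ($m{\left(V,s \right)} = - 12 V s + 1 = 1 - 12 V s$)
$A{\left(Y,C \right)} = \frac{1}{8}$
$A{\left(1,8 \right)} + m{\left(-3,-12 \right)} N{\left(-9,8 \right)} = \frac{1}{8} + \left(1 - \left(-36\right) \left(-12\right)\right) \left(-9\right) = \frac{1}{8} + \left(1 - 432\right) \left(-9\right) = \frac{1}{8} - -3879 = \frac{1}{8} + 3879 = \frac{31033}{8}$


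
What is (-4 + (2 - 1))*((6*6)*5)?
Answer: -540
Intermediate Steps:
(-4 + (2 - 1))*((6*6)*5) = (-4 + 1)*(36*5) = -3*180 = -540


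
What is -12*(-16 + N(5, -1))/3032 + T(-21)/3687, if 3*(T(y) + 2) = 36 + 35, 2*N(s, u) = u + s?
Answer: 256916/4192119 ≈ 0.061285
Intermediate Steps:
N(s, u) = s/2 + u/2 (N(s, u) = (u + s)/2 = (s + u)/2 = s/2 + u/2)
T(y) = 65/3 (T(y) = -2 + (36 + 35)/3 = -2 + (⅓)*71 = -2 + 71/3 = 65/3)
-12*(-16 + N(5, -1))/3032 + T(-21)/3687 = -12*(-16 + ((½)*5 + (½)*(-1)))/3032 + (65/3)/3687 = -12*(-16 + (5/2 - ½))*(1/3032) + (65/3)*(1/3687) = -12*(-16 + 2)*(1/3032) + 65/11061 = -12*(-14)*(1/3032) + 65/11061 = 168*(1/3032) + 65/11061 = 21/379 + 65/11061 = 256916/4192119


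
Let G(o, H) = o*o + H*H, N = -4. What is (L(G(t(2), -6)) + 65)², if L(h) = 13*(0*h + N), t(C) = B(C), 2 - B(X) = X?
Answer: 169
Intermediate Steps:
B(X) = 2 - X
t(C) = 2 - C
G(o, H) = H² + o² (G(o, H) = o² + H² = H² + o²)
L(h) = -52 (L(h) = 13*(0*h - 4) = 13*(0 - 4) = 13*(-4) = -52)
(L(G(t(2), -6)) + 65)² = (-52 + 65)² = 13² = 169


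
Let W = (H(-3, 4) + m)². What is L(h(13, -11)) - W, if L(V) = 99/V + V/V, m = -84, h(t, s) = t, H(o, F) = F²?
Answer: -60000/13 ≈ -4615.4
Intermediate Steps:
L(V) = 1 + 99/V (L(V) = 99/V + 1 = 1 + 99/V)
W = 4624 (W = (4² - 84)² = (16 - 84)² = (-68)² = 4624)
L(h(13, -11)) - W = (99 + 13)/13 - 1*4624 = (1/13)*112 - 4624 = 112/13 - 4624 = -60000/13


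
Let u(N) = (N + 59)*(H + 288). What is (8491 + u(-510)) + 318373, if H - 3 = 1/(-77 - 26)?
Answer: 20149620/103 ≈ 1.9563e+5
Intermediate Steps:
H = 308/103 (H = 3 + 1/(-77 - 26) = 3 + 1/(-103) = 3 - 1/103 = 308/103 ≈ 2.9903)
u(N) = 1768348/103 + 29972*N/103 (u(N) = (N + 59)*(308/103 + 288) = (59 + N)*(29972/103) = 1768348/103 + 29972*N/103)
(8491 + u(-510)) + 318373 = (8491 + (1768348/103 + (29972/103)*(-510))) + 318373 = (8491 + (1768348/103 - 15285720/103)) + 318373 = (8491 - 13517372/103) + 318373 = -12642799/103 + 318373 = 20149620/103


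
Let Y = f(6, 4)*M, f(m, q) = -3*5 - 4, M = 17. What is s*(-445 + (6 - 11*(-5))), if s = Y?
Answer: 124032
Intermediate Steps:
f(m, q) = -19 (f(m, q) = -15 - 4 = -19)
Y = -323 (Y = -19*17 = -323)
s = -323
s*(-445 + (6 - 11*(-5))) = -323*(-445 + (6 - 11*(-5))) = -323*(-445 + (6 + 55)) = -323*(-445 + 61) = -323*(-384) = 124032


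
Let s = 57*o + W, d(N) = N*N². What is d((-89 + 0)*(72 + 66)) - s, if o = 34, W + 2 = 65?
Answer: -1852709291769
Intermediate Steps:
W = 63 (W = -2 + 65 = 63)
d(N) = N³
s = 2001 (s = 57*34 + 63 = 1938 + 63 = 2001)
d((-89 + 0)*(72 + 66)) - s = ((-89 + 0)*(72 + 66))³ - 1*2001 = (-89*138)³ - 2001 = (-12282)³ - 2001 = -1852709289768 - 2001 = -1852709291769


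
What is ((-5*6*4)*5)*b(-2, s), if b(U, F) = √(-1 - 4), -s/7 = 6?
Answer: -600*I*√5 ≈ -1341.6*I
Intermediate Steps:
s = -42 (s = -7*6 = -42)
b(U, F) = I*√5 (b(U, F) = √(-5) = I*√5)
((-5*6*4)*5)*b(-2, s) = ((-5*6*4)*5)*(I*√5) = (-30*4*5)*(I*√5) = (-120*5)*(I*√5) = -600*I*√5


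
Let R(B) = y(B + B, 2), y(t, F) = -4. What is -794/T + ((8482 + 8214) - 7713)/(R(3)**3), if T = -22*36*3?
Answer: -2661599/19008 ≈ -140.03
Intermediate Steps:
R(B) = -4
T = -2376 (T = -792*3 = -2376)
-794/T + ((8482 + 8214) - 7713)/(R(3)**3) = -794/(-2376) + ((8482 + 8214) - 7713)/((-4)**3) = -794*(-1/2376) + (16696 - 7713)/(-64) = 397/1188 + 8983*(-1/64) = 397/1188 - 8983/64 = -2661599/19008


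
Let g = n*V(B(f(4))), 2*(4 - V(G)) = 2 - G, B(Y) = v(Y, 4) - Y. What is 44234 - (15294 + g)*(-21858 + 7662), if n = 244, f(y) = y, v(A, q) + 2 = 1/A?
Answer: 217590836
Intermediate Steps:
v(A, q) = -2 + 1/A
B(Y) = -2 + 1/Y - Y (B(Y) = (-2 + 1/Y) - Y = -2 + 1/Y - Y)
V(G) = 3 + G/2 (V(G) = 4 - (2 - G)/2 = 4 + (-1 + G/2) = 3 + G/2)
g = 61/2 (g = 244*(3 + (-2 + 1/4 - 1*4)/2) = 244*(3 + (-2 + ¼ - 4)/2) = 244*(3 + (½)*(-23/4)) = 244*(3 - 23/8) = 244*(⅛) = 61/2 ≈ 30.500)
44234 - (15294 + g)*(-21858 + 7662) = 44234 - (15294 + 61/2)*(-21858 + 7662) = 44234 - 30649*(-14196)/2 = 44234 - 1*(-217546602) = 44234 + 217546602 = 217590836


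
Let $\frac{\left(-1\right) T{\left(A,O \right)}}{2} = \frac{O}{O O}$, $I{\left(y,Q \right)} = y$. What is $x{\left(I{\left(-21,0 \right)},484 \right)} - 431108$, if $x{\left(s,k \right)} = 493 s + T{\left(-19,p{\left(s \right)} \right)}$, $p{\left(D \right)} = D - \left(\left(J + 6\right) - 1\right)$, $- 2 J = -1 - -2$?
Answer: $- \frac{22514507}{51} \approx -4.4146 \cdot 10^{5}$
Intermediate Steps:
$J = - \frac{1}{2}$ ($J = - \frac{-1 - -2}{2} = - \frac{-1 + 2}{2} = \left(- \frac{1}{2}\right) 1 = - \frac{1}{2} \approx -0.5$)
$p{\left(D \right)} = - \frac{9}{2} + D$ ($p{\left(D \right)} = D - \left(\left(- \frac{1}{2} + 6\right) - 1\right) = D - \left(\frac{11}{2} - 1\right) = D - \frac{9}{2} = - \frac{9}{2} + D$)
$T{\left(A,O \right)} = - \frac{2}{O}$ ($T{\left(A,O \right)} = - 2 \frac{O}{O O} = - 2 \frac{O}{O^{2}} = - \frac{2}{O}$)
$x{\left(s,k \right)} = - \frac{2}{- \frac{9}{2} + s} + 493 s$ ($x{\left(s,k \right)} = 493 s - \frac{2}{- \frac{9}{2} + s} = - \frac{2}{- \frac{9}{2} + s} + 493 s$)
$x{\left(I{\left(-21,0 \right)},484 \right)} - 431108 = \frac{-4 + 493 \left(-21\right) \left(-9 + 2 \left(-21\right)\right)}{-9 + 2 \left(-21\right)} - 431108 = \frac{-4 + 493 \left(-21\right) \left(-9 - 42\right)}{-9 - 42} - 431108 = \frac{-4 + 493 \left(-21\right) \left(-51\right)}{-51} - 431108 = - \frac{-4 + 528003}{51} - 431108 = \left(- \frac{1}{51}\right) 527999 - 431108 = - \frac{527999}{51} - 431108 = - \frac{22514507}{51}$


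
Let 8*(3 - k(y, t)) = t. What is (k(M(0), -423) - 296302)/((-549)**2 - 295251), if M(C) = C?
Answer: -2369969/49200 ≈ -48.170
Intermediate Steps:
k(y, t) = 3 - t/8
(k(M(0), -423) - 296302)/((-549)**2 - 295251) = ((3 - 1/8*(-423)) - 296302)/((-549)**2 - 295251) = ((3 + 423/8) - 296302)/(301401 - 295251) = (447/8 - 296302)/6150 = -2369969/8*1/6150 = -2369969/49200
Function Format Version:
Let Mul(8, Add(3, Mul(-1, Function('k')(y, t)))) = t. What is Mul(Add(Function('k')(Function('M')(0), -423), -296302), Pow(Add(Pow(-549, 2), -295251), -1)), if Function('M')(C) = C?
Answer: Rational(-2369969, 49200) ≈ -48.170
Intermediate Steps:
Function('k')(y, t) = Add(3, Mul(Rational(-1, 8), t))
Mul(Add(Function('k')(Function('M')(0), -423), -296302), Pow(Add(Pow(-549, 2), -295251), -1)) = Mul(Add(Add(3, Mul(Rational(-1, 8), -423)), -296302), Pow(Add(Pow(-549, 2), -295251), -1)) = Mul(Add(Add(3, Rational(423, 8)), -296302), Pow(Add(301401, -295251), -1)) = Mul(Add(Rational(447, 8), -296302), Pow(6150, -1)) = Mul(Rational(-2369969, 8), Rational(1, 6150)) = Rational(-2369969, 49200)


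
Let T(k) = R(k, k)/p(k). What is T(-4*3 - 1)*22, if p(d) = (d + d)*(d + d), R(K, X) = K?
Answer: -11/26 ≈ -0.42308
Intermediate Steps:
p(d) = 4*d² (p(d) = (2*d)*(2*d) = 4*d²)
T(k) = 1/(4*k) (T(k) = k/((4*k²)) = k*(1/(4*k²)) = 1/(4*k))
T(-4*3 - 1)*22 = (1/(4*(-4*3 - 1)))*22 = (1/(4*(-12 - 1)))*22 = ((¼)/(-13))*22 = ((¼)*(-1/13))*22 = -1/52*22 = -11/26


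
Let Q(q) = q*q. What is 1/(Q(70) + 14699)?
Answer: 1/19599 ≈ 5.1023e-5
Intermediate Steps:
Q(q) = q²
1/(Q(70) + 14699) = 1/(70² + 14699) = 1/(4900 + 14699) = 1/19599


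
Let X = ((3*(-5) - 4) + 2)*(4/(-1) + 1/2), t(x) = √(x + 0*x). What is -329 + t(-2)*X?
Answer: -329 + 119*I*√2/2 ≈ -329.0 + 84.146*I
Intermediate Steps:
t(x) = √x (t(x) = √(x + 0) = √x)
X = 119/2 (X = ((-15 - 4) + 2)*(4*(-1) + 1*(½)) = (-19 + 2)*(-4 + ½) = -17*(-7/2) = 119/2 ≈ 59.500)
-329 + t(-2)*X = -329 + √(-2)*(119/2) = -329 + (I*√2)*(119/2) = -329 + 119*I*√2/2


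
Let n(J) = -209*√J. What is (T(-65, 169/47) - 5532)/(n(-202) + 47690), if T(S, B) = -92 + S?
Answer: -7139695/60083149 - 62579*I*√202/120166298 ≈ -0.11883 - 0.0074015*I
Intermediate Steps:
(T(-65, 169/47) - 5532)/(n(-202) + 47690) = ((-92 - 65) - 5532)/(-209*I*√202 + 47690) = (-157 - 5532)/(-209*I*√202 + 47690) = -5689/(-209*I*√202 + 47690) = -5689/(47690 - 209*I*√202)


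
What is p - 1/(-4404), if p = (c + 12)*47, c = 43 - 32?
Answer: 4760725/4404 ≈ 1081.0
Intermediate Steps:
c = 11
p = 1081 (p = (11 + 12)*47 = 23*47 = 1081)
p - 1/(-4404) = 1081 - 1/(-4404) = 1081 - 1*(-1/4404) = 1081 + 1/4404 = 4760725/4404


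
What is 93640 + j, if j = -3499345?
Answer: -3405705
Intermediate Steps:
93640 + j = 93640 - 3499345 = -3405705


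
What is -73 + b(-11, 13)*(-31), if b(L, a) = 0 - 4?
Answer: 51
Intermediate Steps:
b(L, a) = -4
-73 + b(-11, 13)*(-31) = -73 - 4*(-31) = -73 + 124 = 51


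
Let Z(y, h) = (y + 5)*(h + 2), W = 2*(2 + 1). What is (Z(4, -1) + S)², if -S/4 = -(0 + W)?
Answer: 1089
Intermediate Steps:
W = 6 (W = 2*3 = 6)
Z(y, h) = (2 + h)*(5 + y) (Z(y, h) = (5 + y)*(2 + h) = (2 + h)*(5 + y))
S = 24 (S = -(-4)*(0 + 6) = -(-4)*6 = -4*(-6) = 24)
(Z(4, -1) + S)² = ((10 + 2*4 + 5*(-1) - 1*4) + 24)² = ((10 + 8 - 5 - 4) + 24)² = (9 + 24)² = 33² = 1089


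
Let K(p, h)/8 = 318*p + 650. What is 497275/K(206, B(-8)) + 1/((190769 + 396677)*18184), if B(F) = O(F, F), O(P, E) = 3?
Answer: 20749805706269/22084611464941 ≈ 0.93956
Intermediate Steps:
B(F) = 3
K(p, h) = 5200 + 2544*p (K(p, h) = 8*(318*p + 650) = 8*(650 + 318*p) = 5200 + 2544*p)
497275/K(206, B(-8)) + 1/((190769 + 396677)*18184) = 497275/(5200 + 2544*206) + 1/((190769 + 396677)*18184) = 497275/(5200 + 524064) + (1/18184)/587446 = 497275/529264 + (1/587446)*(1/18184) = 497275*(1/529264) + 1/10682118064 = 497275/529264 + 1/10682118064 = 20749805706269/22084611464941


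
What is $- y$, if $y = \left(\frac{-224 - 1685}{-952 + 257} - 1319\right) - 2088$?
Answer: $\frac{2365956}{695} \approx 3404.3$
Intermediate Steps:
$y = - \frac{2365956}{695}$ ($y = \left(- \frac{1909}{-695} - 1319\right) - 2088 = \left(\left(-1909\right) \left(- \frac{1}{695}\right) - 1319\right) - 2088 = \left(\frac{1909}{695} - 1319\right) - 2088 = - \frac{914796}{695} - 2088 = - \frac{2365956}{695} \approx -3404.3$)
$- y = \left(-1\right) \left(- \frac{2365956}{695}\right) = \frac{2365956}{695}$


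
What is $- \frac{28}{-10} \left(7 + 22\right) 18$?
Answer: $\frac{7308}{5} \approx 1461.6$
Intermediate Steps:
$- \frac{28}{-10} \left(7 + 22\right) 18 = \left(-28\right) \left(- \frac{1}{10}\right) 29 \cdot 18 = \frac{14}{5} \cdot 29 \cdot 18 = \frac{406}{5} \cdot 18 = \frac{7308}{5}$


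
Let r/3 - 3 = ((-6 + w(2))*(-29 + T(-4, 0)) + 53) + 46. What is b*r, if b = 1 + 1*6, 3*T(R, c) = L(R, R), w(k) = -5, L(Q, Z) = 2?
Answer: 8687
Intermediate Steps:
T(R, c) = ⅔ (T(R, c) = (⅓)*2 = ⅔)
r = 1241 (r = 9 + 3*(((-6 - 5)*(-29 + ⅔) + 53) + 46) = 9 + 3*((-11*(-85/3) + 53) + 46) = 9 + 3*((935/3 + 53) + 46) = 9 + 3*(1094/3 + 46) = 9 + 3*(1232/3) = 9 + 1232 = 1241)
b = 7 (b = 1 + 6 = 7)
b*r = 7*1241 = 8687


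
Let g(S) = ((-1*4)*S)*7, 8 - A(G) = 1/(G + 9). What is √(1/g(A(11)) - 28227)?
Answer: 4*I*√2185421133/1113 ≈ 168.01*I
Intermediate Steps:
A(G) = 8 - 1/(9 + G) (A(G) = 8 - 1/(G + 9) = 8 - 1/(9 + G))
g(S) = -28*S (g(S) = -4*S*7 = -28*S)
√(1/g(A(11)) - 28227) = √(1/(-28*(71 + 8*11)/(9 + 11)) - 28227) = √(1/(-28*(71 + 88)/20) - 28227) = √(1/(-7*159/5) - 28227) = √(1/(-28*159/20) - 28227) = √(1/(-1113/5) - 28227) = √(-5/1113 - 28227) = √(-31416656/1113) = 4*I*√2185421133/1113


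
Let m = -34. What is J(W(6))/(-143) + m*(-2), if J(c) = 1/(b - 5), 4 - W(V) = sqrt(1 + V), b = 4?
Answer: 9725/143 ≈ 68.007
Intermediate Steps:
W(V) = 4 - sqrt(1 + V)
J(c) = -1 (J(c) = 1/(4 - 5) = 1/(-1) = -1)
J(W(6))/(-143) + m*(-2) = -1/(-143) - 34*(-2) = -1*(-1/143) + 68 = 1/143 + 68 = 9725/143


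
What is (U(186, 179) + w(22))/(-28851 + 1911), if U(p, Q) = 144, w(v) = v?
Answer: -83/13470 ≈ -0.0061618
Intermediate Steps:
(U(186, 179) + w(22))/(-28851 + 1911) = (144 + 22)/(-28851 + 1911) = 166/(-26940) = 166*(-1/26940) = -83/13470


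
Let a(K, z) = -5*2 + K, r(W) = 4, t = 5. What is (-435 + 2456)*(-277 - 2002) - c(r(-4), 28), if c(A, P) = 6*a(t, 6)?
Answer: -4605829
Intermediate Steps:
a(K, z) = -10 + K
c(A, P) = -30 (c(A, P) = 6*(-10 + 5) = 6*(-5) = -30)
(-435 + 2456)*(-277 - 2002) - c(r(-4), 28) = (-435 + 2456)*(-277 - 2002) - 1*(-30) = 2021*(-2279) + 30 = -4605859 + 30 = -4605829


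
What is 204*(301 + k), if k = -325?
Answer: -4896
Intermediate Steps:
204*(301 + k) = 204*(301 - 325) = 204*(-24) = -4896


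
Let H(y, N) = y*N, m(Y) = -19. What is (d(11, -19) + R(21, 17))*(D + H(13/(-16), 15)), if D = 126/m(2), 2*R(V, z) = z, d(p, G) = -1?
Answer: -85815/608 ≈ -141.14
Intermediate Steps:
R(V, z) = z/2
H(y, N) = N*y
D = -126/19 (D = 126/(-19) = 126*(-1/19) = -126/19 ≈ -6.6316)
(d(11, -19) + R(21, 17))*(D + H(13/(-16), 15)) = (-1 + (1/2)*17)*(-126/19 + 15*(13/(-16))) = (-1 + 17/2)*(-126/19 + 15*(13*(-1/16))) = 15*(-126/19 + 15*(-13/16))/2 = 15*(-126/19 - 195/16)/2 = (15/2)*(-5721/304) = -85815/608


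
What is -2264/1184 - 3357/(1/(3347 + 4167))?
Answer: -3733225987/148 ≈ -2.5225e+7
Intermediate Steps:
-2264/1184 - 3357/(1/(3347 + 4167)) = -2264*1/1184 - 3357/(1/7514) = -283/148 - 3357/1/7514 = -283/148 - 3357*7514 = -283/148 - 25224498 = -3733225987/148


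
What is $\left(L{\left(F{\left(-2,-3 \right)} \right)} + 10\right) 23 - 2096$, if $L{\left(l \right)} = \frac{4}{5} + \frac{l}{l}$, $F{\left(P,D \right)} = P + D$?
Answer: $- \frac{9123}{5} \approx -1824.6$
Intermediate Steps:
$F{\left(P,D \right)} = D + P$
$L{\left(l \right)} = \frac{9}{5}$ ($L{\left(l \right)} = 4 \cdot \frac{1}{5} + 1 = \frac{4}{5} + 1 = \frac{9}{5}$)
$\left(L{\left(F{\left(-2,-3 \right)} \right)} + 10\right) 23 - 2096 = \left(\frac{9}{5} + 10\right) 23 - 2096 = \frac{59}{5} \cdot 23 - 2096 = \frac{1357}{5} - 2096 = - \frac{9123}{5}$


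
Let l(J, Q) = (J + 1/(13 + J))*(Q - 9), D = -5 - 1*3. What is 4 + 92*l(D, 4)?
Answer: 3592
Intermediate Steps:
D = -8 (D = -5 - 3 = -8)
l(J, Q) = (-9 + Q)*(J + 1/(13 + J)) (l(J, Q) = (J + 1/(13 + J))*(-9 + Q) = (-9 + Q)*(J + 1/(13 + J)))
4 + 92*l(D, 4) = 4 + 92*((-9 + 4 - 117*(-8) - 9*(-8)**2 + 4*(-8)**2 + 13*(-8)*4)/(13 - 8)) = 4 + 92*((-9 + 4 + 936 - 9*64 + 4*64 - 416)/5) = 4 + 92*((-9 + 4 + 936 - 576 + 256 - 416)/5) = 4 + 92*((1/5)*195) = 4 + 92*39 = 4 + 3588 = 3592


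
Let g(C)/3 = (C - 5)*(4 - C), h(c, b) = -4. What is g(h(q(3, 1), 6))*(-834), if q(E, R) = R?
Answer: 180144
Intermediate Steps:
g(C) = 3*(-5 + C)*(4 - C) (g(C) = 3*((C - 5)*(4 - C)) = 3*((-5 + C)*(4 - C)) = 3*(-5 + C)*(4 - C))
g(h(q(3, 1), 6))*(-834) = (-60 - 3*(-4)² + 27*(-4))*(-834) = (-60 - 3*16 - 108)*(-834) = (-60 - 48 - 108)*(-834) = -216*(-834) = 180144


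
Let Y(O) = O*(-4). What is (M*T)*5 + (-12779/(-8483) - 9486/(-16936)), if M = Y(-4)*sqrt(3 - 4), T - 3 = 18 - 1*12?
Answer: 148447441/71834044 + 720*I ≈ 2.0665 + 720.0*I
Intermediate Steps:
Y(O) = -4*O
T = 9 (T = 3 + (18 - 1*12) = 3 + (18 - 12) = 3 + 6 = 9)
M = 16*I (M = (-4*(-4))*sqrt(3 - 4) = 16*sqrt(-1) = 16*I ≈ 16.0*I)
(M*T)*5 + (-12779/(-8483) - 9486/(-16936)) = ((16*I)*9)*5 + (-12779/(-8483) - 9486/(-16936)) = (144*I)*5 + (-12779*(-1/8483) - 9486*(-1/16936)) = 720*I + (12779/8483 + 4743/8468) = 720*I + 148447441/71834044 = 148447441/71834044 + 720*I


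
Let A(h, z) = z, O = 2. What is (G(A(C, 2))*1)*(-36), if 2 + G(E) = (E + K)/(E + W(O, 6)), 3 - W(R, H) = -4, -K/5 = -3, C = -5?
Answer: 4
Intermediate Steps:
K = 15 (K = -5*(-3) = 15)
W(R, H) = 7 (W(R, H) = 3 - 1*(-4) = 3 + 4 = 7)
G(E) = -2 + (15 + E)/(7 + E) (G(E) = -2 + (E + 15)/(E + 7) = -2 + (15 + E)/(7 + E))
(G(A(C, 2))*1)*(-36) = (((1 - 1*2)/(7 + 2))*1)*(-36) = (((1 - 2)/9)*1)*(-36) = (((⅑)*(-1))*1)*(-36) = -⅑*1*(-36) = -⅑*(-36) = 4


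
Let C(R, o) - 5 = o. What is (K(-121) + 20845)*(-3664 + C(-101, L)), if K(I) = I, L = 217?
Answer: -71332008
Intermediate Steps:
C(R, o) = 5 + o
(K(-121) + 20845)*(-3664 + C(-101, L)) = (-121 + 20845)*(-3664 + (5 + 217)) = 20724*(-3664 + 222) = 20724*(-3442) = -71332008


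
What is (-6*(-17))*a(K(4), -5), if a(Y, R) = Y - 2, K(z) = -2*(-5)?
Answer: 816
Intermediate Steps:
K(z) = 10
a(Y, R) = -2 + Y
(-6*(-17))*a(K(4), -5) = (-6*(-17))*(-2 + 10) = 102*8 = 816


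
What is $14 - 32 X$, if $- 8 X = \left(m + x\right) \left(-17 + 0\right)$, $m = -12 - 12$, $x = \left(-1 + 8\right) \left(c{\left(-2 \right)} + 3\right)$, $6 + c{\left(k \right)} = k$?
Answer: $4026$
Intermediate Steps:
$c{\left(k \right)} = -6 + k$
$x = -35$ ($x = \left(-1 + 8\right) \left(\left(-6 - 2\right) + 3\right) = 7 \left(-8 + 3\right) = 7 \left(-5\right) = -35$)
$m = -24$ ($m = -12 - 12 = -24$)
$X = - \frac{1003}{8}$ ($X = - \frac{\left(-24 - 35\right) \left(-17 + 0\right)}{8} = - \frac{\left(-59\right) \left(-17\right)}{8} = \left(- \frac{1}{8}\right) 1003 = - \frac{1003}{8} \approx -125.38$)
$14 - 32 X = 14 - -4012 = 14 + 4012 = 4026$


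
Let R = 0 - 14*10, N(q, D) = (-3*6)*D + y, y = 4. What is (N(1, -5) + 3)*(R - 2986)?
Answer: -303222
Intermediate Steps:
N(q, D) = 4 - 18*D (N(q, D) = (-3*6)*D + 4 = -18*D + 4 = 4 - 18*D)
R = -140 (R = 0 - 140 = -140)
(N(1, -5) + 3)*(R - 2986) = ((4 - 18*(-5)) + 3)*(-140 - 2986) = ((4 + 90) + 3)*(-3126) = (94 + 3)*(-3126) = 97*(-3126) = -303222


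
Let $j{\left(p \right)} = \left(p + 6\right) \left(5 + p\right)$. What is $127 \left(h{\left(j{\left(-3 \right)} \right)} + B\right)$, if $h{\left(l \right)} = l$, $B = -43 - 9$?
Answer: $-5842$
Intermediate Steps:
$j{\left(p \right)} = \left(5 + p\right) \left(6 + p\right)$ ($j{\left(p \right)} = \left(6 + p\right) \left(5 + p\right) = \left(5 + p\right) \left(6 + p\right)$)
$B = -52$ ($B = -43 - 9 = -52$)
$127 \left(h{\left(j{\left(-3 \right)} \right)} + B\right) = 127 \left(\left(30 + \left(-3\right)^{2} + 11 \left(-3\right)\right) - 52\right) = 127 \left(\left(30 + 9 - 33\right) - 52\right) = 127 \left(6 - 52\right) = 127 \left(-46\right) = -5842$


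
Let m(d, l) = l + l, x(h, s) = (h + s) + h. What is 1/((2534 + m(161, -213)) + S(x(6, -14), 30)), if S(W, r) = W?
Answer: 1/2106 ≈ 0.00047483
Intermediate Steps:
x(h, s) = s + 2*h
m(d, l) = 2*l
1/((2534 + m(161, -213)) + S(x(6, -14), 30)) = 1/((2534 + 2*(-213)) + (-14 + 2*6)) = 1/((2534 - 426) + (-14 + 12)) = 1/(2108 - 2) = 1/2106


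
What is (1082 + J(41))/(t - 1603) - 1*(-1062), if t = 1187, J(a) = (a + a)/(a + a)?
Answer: 440709/416 ≈ 1059.4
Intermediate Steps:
J(a) = 1 (J(a) = (2*a)/((2*a)) = (2*a)*(1/(2*a)) = 1)
(1082 + J(41))/(t - 1603) - 1*(-1062) = (1082 + 1)/(1187 - 1603) - 1*(-1062) = 1083/(-416) + 1062 = 1083*(-1/416) + 1062 = -1083/416 + 1062 = 440709/416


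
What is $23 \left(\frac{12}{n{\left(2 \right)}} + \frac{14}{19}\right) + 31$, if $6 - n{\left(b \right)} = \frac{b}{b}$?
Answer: $\frac{9799}{95} \approx 103.15$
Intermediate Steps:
$n{\left(b \right)} = 5$ ($n{\left(b \right)} = 6 - \frac{b}{b} = 6 - 1 = 5$)
$23 \left(\frac{12}{n{\left(2 \right)}} + \frac{14}{19}\right) + 31 = 23 \left(\frac{12}{5} + \frac{14}{19}\right) + 31 = 23 \cdot \frac{298}{95} + 31 = \frac{6854}{95} + 31 = \frac{9799}{95}$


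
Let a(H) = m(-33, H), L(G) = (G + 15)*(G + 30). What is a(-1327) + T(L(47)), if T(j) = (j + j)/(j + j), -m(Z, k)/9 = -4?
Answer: 37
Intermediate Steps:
m(Z, k) = 36 (m(Z, k) = -9*(-4) = 36)
L(G) = (15 + G)*(30 + G)
T(j) = 1 (T(j) = (2*j)/((2*j)) = (2*j)*(1/(2*j)) = 1)
a(H) = 36
a(-1327) + T(L(47)) = 36 + 1 = 37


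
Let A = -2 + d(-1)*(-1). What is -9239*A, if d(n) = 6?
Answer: 73912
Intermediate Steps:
A = -8 (A = -2 + 6*(-1) = -2 - 6 = -8)
-9239*A = -9239*(-8) = 73912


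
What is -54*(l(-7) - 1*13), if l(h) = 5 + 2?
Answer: 324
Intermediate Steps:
l(h) = 7
-54*(l(-7) - 1*13) = -54*(7 - 1*13) = -54*(7 - 13) = -54*(-6) = 324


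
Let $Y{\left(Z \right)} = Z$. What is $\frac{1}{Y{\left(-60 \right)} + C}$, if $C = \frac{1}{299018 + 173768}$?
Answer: $- \frac{472786}{28367159} \approx -0.016667$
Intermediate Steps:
$C = \frac{1}{472786} \approx 2.1151 \cdot 10^{-6}$
$\frac{1}{Y{\left(-60 \right)} + C} = \frac{1}{-60 + \frac{1}{472786}} = \frac{1}{- \frac{28367159}{472786}} = - \frac{472786}{28367159}$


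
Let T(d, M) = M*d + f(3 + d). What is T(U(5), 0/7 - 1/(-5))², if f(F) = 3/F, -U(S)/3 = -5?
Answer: 361/36 ≈ 10.028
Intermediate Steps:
U(S) = 15 (U(S) = -3*(-5) = 15)
T(d, M) = 3/(3 + d) + M*d (T(d, M) = M*d + 3/(3 + d) = 3/(3 + d) + M*d)
T(U(5), 0/7 - 1/(-5))² = ((3 + (0/7 - 1/(-5))*15*(3 + 15))/(3 + 15))² = ((3 + (0*(⅐) - 1*(-⅕))*15*18)/18)² = ((3 + (0 + ⅕)*15*18)/18)² = ((3 + (⅕)*15*18)/18)² = ((3 + 54)/18)² = ((1/18)*57)² = (19/6)² = 361/36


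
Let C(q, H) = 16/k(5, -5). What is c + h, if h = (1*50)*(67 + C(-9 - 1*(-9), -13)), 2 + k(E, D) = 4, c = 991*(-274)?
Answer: -267784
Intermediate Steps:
c = -271534
k(E, D) = 2 (k(E, D) = -2 + 4 = 2)
C(q, H) = 8 (C(q, H) = 16/2 = 16*(½) = 8)
h = 3750 (h = (1*50)*(67 + 8) = 50*75 = 3750)
c + h = -271534 + 3750 = -267784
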